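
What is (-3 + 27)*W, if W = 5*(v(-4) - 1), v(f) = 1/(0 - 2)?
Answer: -180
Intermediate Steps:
v(f) = -½ (v(f) = 1/(-2) = -½)
W = -15/2 (W = 5*(-½ - 1) = 5*(-3/2) = -15/2 ≈ -7.5000)
(-3 + 27)*W = (-3 + 27)*(-15/2) = 24*(-15/2) = -180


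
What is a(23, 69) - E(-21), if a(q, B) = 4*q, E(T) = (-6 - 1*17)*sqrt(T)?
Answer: 92 + 23*I*sqrt(21) ≈ 92.0 + 105.4*I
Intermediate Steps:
E(T) = -23*sqrt(T) (E(T) = (-6 - 17)*sqrt(T) = -23*sqrt(T))
a(23, 69) - E(-21) = 4*23 - (-23)*sqrt(-21) = 92 - (-23)*I*sqrt(21) = 92 + 23*I*sqrt(21)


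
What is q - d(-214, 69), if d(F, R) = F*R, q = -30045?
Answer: -15279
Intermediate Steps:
q - d(-214, 69) = -30045 - (-214)*69 = -30045 - 1*(-14766) = -30045 + 14766 = -15279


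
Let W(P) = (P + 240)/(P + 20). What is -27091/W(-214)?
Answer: 2627827/13 ≈ 2.0214e+5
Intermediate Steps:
W(P) = (240 + P)/(20 + P)
-27091/W(-214) = -27091*(20 - 214)/(240 - 214) = -27091/(26/(-194)) = -27091/((-1/194*26)) = -27091/(-13/97) = -27091*(-97/13) = 2627827/13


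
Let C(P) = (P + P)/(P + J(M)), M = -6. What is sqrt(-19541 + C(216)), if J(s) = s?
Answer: I*sqrt(23935205)/35 ≈ 139.78*I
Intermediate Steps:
C(P) = 2*P/(-6 + P) (C(P) = (P + P)/(P - 6) = (2*P)/(-6 + P) = 2*P/(-6 + P))
sqrt(-19541 + C(216)) = sqrt(-19541 + 2*216/(-6 + 216)) = sqrt(-19541 + 2*216/210) = sqrt(-19541 + 2*216*(1/210)) = sqrt(-19541 + 72/35) = sqrt(-683863/35) = I*sqrt(23935205)/35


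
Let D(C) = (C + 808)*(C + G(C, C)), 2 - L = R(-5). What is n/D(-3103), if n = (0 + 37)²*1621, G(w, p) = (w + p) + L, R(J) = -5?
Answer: 2219149/21348090 ≈ 0.10395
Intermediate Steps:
L = 7 (L = 2 - 1*(-5) = 2 + 5 = 7)
G(w, p) = 7 + p + w (G(w, p) = (w + p) + 7 = (p + w) + 7 = 7 + p + w)
D(C) = (7 + 3*C)*(808 + C) (D(C) = (C + 808)*(C + (7 + C + C)) = (808 + C)*(C + (7 + 2*C)) = (808 + C)*(7 + 3*C) = (7 + 3*C)*(808 + C))
n = 2219149 (n = 37²*1621 = 1369*1621 = 2219149)
n/D(-3103) = 2219149/(5656 + 3*(-3103)² + 2431*(-3103)) = 2219149/(5656 + 3*9628609 - 7543393) = 2219149/(5656 + 28885827 - 7543393) = 2219149/21348090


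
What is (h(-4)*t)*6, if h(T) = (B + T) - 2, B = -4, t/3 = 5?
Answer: -900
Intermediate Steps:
t = 15 (t = 3*5 = 15)
h(T) = -6 + T (h(T) = (-4 + T) - 2 = -6 + T)
(h(-4)*t)*6 = ((-6 - 4)*15)*6 = -10*15*6 = -150*6 = -900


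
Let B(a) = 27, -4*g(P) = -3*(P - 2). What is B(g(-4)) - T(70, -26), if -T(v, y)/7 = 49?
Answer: 370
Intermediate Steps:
g(P) = -3/2 + 3*P/4 (g(P) = -(-3)*(P - 2)/4 = -(-3)*(-2 + P)/4 = -(6 - 3*P)/4 = -3/2 + 3*P/4)
T(v, y) = -343 (T(v, y) = -7*49 = -343)
B(g(-4)) - T(70, -26) = 27 - 1*(-343) = 27 + 343 = 370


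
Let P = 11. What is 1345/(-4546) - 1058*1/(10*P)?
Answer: -2478809/250030 ≈ -9.9140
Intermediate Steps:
1345/(-4546) - 1058*1/(10*P) = 1345/(-4546) - 1058/((11*2)*5) = 1345*(-1/4546) - 1058/(22*5) = -1345/4546 - 1058/110 = -1345/4546 - 1058*1/110 = -1345/4546 - 529/55 = -2478809/250030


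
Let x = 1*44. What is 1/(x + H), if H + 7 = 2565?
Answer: 1/2602 ≈ 0.00038432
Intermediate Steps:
x = 44
H = 2558 (H = -7 + 2565 = 2558)
1/(x + H) = 1/(44 + 2558) = 1/2602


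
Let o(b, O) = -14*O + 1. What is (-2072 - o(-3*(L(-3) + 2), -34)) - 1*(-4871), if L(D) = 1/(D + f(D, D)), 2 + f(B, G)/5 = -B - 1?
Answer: 2322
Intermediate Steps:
f(B, G) = -15 - 5*B (f(B, G) = -10 + 5*(-B - 1) = -10 + 5*(-1 - B) = -10 + (-5 - 5*B) = -15 - 5*B)
L(D) = 1/(-15 - 4*D) (L(D) = 1/(D + (-15 - 5*D)) = 1/(-15 - 4*D))
o(b, O) = 1 - 14*O
(-2072 - o(-3*(L(-3) + 2), -34)) - 1*(-4871) = (-2072 - (1 - 14*(-34))) - 1*(-4871) = (-2072 - (1 + 476)) + 4871 = (-2072 - 1*477) + 4871 = (-2072 - 477) + 4871 = -2549 + 4871 = 2322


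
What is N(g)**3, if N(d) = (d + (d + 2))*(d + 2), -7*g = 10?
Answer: -13824/117649 ≈ -0.11750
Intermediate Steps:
g = -10/7 (g = -1/7*10 = -10/7 ≈ -1.4286)
N(d) = (2 + d)*(2 + 2*d) (N(d) = (d + (2 + d))*(2 + d) = (2 + 2*d)*(2 + d) = (2 + d)*(2 + 2*d))
N(g)**3 = (4 + 2*(-10/7)**2 + 6*(-10/7))**3 = (4 + 2*(100/49) - 60/7)**3 = (4 + 200/49 - 60/7)**3 = (-24/49)**3 = -13824/117649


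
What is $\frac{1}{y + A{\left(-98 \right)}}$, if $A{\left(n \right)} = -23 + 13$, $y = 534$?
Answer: $\frac{1}{524} \approx 0.0019084$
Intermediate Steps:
$A{\left(n \right)} = -10$
$\frac{1}{y + A{\left(-98 \right)}} = \frac{1}{534 - 10} = \frac{1}{524}$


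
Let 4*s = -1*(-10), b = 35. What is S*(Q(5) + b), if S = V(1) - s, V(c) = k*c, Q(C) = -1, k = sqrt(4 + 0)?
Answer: -17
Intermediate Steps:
k = 2 (k = sqrt(4) = 2)
V(c) = 2*c
s = 5/2 (s = (-1*(-10))/4 = (1/4)*10 = 5/2 ≈ 2.5000)
S = -1/2 (S = 2*1 - 1*5/2 = 2 - 5/2 = -1/2 ≈ -0.50000)
S*(Q(5) + b) = -(-1 + 35)/2 = -1/2*34 = -17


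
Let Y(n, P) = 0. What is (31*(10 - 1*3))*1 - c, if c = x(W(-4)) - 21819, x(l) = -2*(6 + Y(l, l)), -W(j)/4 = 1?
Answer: 22048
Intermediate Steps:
W(j) = -4 (W(j) = -4*1 = -4)
x(l) = -12 (x(l) = -2*(6 + 0) = -2*6 = -12)
c = -21831 (c = -12 - 21819 = -21831)
(31*(10 - 1*3))*1 - c = (31*(10 - 1*3))*1 - 1*(-21831) = (31*(10 - 3))*1 + 21831 = (31*7)*1 + 21831 = 217*1 + 21831 = 217 + 21831 = 22048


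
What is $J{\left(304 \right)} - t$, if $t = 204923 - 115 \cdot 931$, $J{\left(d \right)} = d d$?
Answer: $-5442$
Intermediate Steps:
$J{\left(d \right)} = d^{2}$
$t = 97858$ ($t = 204923 - 107065 = 97858$)
$J{\left(304 \right)} - t = 304^{2} - 97858 = 92416 - 97858 = -5442$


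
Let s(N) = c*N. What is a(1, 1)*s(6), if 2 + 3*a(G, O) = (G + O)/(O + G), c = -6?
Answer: 12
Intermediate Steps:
s(N) = -6*N
a(G, O) = -1/3 (a(G, O) = -2/3 + ((G + O)/(O + G))/3 = -2/3 + ((G + O)/(G + O))/3 = -2/3 + (1/3)*1 = -2/3 + 1/3 = -1/3)
a(1, 1)*s(6) = -(-2)*6 = -1/3*(-36) = 12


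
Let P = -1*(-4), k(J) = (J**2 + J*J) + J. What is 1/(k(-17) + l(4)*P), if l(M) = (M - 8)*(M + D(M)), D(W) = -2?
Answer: 1/529 ≈ 0.0018904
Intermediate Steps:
k(J) = J + 2*J**2 (k(J) = (J**2 + J**2) + J = 2*J**2 + J = J + 2*J**2)
l(M) = (-8 + M)*(-2 + M) (l(M) = (M - 8)*(M - 2) = (-8 + M)*(-2 + M))
P = 4
1/(k(-17) + l(4)*P) = 1/(-17*(1 + 2*(-17)) + (16 + 4**2 - 10*4)*4) = 1/(-17*(1 - 34) + (16 + 16 - 40)*4) = 1/(-17*(-33) - 8*4) = 1/(561 - 32) = 1/529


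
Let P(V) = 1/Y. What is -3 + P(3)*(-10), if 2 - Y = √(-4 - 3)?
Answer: -53/11 - 10*I*√7/11 ≈ -4.8182 - 2.4052*I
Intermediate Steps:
Y = 2 - I*√7 (Y = 2 - √(-4 - 3) = 2 - √(-7) = 2 - I*√7 ≈ 2.0 - 2.6458*I)
P(V) = 1/(2 - I*√7)
-3 + P(3)*(-10) = -3 + (2/11 + I*√7/11)*(-10) = -3 + (-20/11 - 10*I*√7/11) = -53/11 - 10*I*√7/11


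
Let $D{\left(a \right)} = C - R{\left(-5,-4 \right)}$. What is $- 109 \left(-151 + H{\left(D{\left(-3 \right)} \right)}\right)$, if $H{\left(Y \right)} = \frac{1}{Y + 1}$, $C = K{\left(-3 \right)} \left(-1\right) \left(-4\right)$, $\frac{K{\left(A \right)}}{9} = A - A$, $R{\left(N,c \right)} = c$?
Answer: $\frac{82186}{5} \approx 16437.0$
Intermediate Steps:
$K{\left(A \right)} = 0$ ($K{\left(A \right)} = 9 \left(A - A\right) = 9 \cdot 0 = 0$)
$C = 0$ ($C = 0 \left(-1\right) \left(-4\right) = 0 \left(-4\right) = 0$)
$D{\left(a \right)} = 4$ ($D{\left(a \right)} = 0 - -4 = 0 + 4 = 4$)
$H{\left(Y \right)} = \frac{1}{1 + Y}$
$- 109 \left(-151 + H{\left(D{\left(-3 \right)} \right)}\right) = - 109 \left(-151 + \frac{1}{1 + 4}\right) = - 109 \left(-151 + \frac{1}{5}\right) = \left(-109\right) \left(- \frac{754}{5}\right) = \frac{82186}{5}$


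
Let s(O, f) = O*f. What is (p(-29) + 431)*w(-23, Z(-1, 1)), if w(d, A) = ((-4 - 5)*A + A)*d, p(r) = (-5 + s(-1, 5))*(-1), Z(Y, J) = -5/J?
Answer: -405720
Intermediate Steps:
p(r) = 10 (p(r) = (-5 - 1*5)*(-1) = (-5 - 5)*(-1) = -10*(-1) = 10)
w(d, A) = -8*A*d (w(d, A) = (-9*A + A)*d = (-8*A)*d = -8*A*d)
(p(-29) + 431)*w(-23, Z(-1, 1)) = (10 + 431)*(-8*(-5/1)*(-23)) = 441*(-8*(-5*1)*(-23)) = 441*(-8*(-5)*(-23)) = 441*(-920) = -405720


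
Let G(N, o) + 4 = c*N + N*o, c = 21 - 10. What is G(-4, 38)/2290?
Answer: -20/229 ≈ -0.087336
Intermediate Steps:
c = 11
G(N, o) = -4 + 11*N + N*o (G(N, o) = -4 + (11*N + N*o) = -4 + 11*N + N*o)
G(-4, 38)/2290 = (-4 + 11*(-4) - 4*38)/2290 = (-4 - 44 - 152)*(1/2290) = -200*1/2290 = -20/229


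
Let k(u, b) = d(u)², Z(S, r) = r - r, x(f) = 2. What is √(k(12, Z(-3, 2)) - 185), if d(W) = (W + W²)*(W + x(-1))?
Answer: √4769671 ≈ 2184.0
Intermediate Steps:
d(W) = (2 + W)*(W + W²) (d(W) = (W + W²)*(W + 2) = (W + W²)*(2 + W) = (2 + W)*(W + W²))
Z(S, r) = 0
k(u, b) = u²*(2 + u² + 3*u)² (k(u, b) = (u*(2 + u² + 3*u))² = u²*(2 + u² + 3*u)²)
√(k(12, Z(-3, 2)) - 185) = √(12²*(2 + 12² + 3*12)² - 185) = √(144*(2 + 144 + 36)² - 185) = √(144*182² - 185) = √(144*33124 - 185) = √(4769856 - 185) = √4769671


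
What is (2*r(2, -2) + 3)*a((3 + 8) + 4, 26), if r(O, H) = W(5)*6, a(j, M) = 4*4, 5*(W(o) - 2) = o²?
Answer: 1392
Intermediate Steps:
W(o) = 2 + o²/5
a(j, M) = 16
r(O, H) = 42 (r(O, H) = (2 + (⅕)*5²)*6 = (2 + (⅕)*25)*6 = (2 + 5)*6 = 7*6 = 42)
(2*r(2, -2) + 3)*a((3 + 8) + 4, 26) = (2*42 + 3)*16 = (84 + 3)*16 = 87*16 = 1392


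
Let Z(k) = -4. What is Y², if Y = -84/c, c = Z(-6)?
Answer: 441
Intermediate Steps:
c = -4
Y = 21 (Y = -84/(-4) = -84*(-¼) = 21)
Y² = 21² = 441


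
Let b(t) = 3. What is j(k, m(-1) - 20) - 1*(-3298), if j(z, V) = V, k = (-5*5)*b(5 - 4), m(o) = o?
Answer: 3277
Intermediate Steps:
k = -75 (k = -5*5*3 = -25*3 = -75)
j(k, m(-1) - 20) - 1*(-3298) = (-1 - 20) - 1*(-3298) = -21 + 3298 = 3277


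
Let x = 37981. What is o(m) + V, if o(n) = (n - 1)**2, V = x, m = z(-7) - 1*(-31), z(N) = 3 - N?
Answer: 39581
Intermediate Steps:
m = 41 (m = (3 - 1*(-7)) - 1*(-31) = (3 + 7) + 31 = 10 + 31 = 41)
V = 37981
o(n) = (-1 + n)**2
o(m) + V = (-1 + 41)**2 + 37981 = 40**2 + 37981 = 1600 + 37981 = 39581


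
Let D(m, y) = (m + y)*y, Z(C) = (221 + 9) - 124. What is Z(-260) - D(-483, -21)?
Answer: -10478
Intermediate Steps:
Z(C) = 106 (Z(C) = 230 - 124 = 106)
D(m, y) = y*(m + y)
Z(-260) - D(-483, -21) = 106 - (-21)*(-483 - 21) = 106 - (-21)*(-504) = 106 - 1*10584 = 106 - 10584 = -10478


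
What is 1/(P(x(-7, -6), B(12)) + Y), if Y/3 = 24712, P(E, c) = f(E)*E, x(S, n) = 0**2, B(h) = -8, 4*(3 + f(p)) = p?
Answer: 1/74136 ≈ 1.3489e-5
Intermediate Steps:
f(p) = -3 + p/4
x(S, n) = 0
P(E, c) = E*(-3 + E/4) (P(E, c) = (-3 + E/4)*E = E*(-3 + E/4))
Y = 74136 (Y = 3*24712 = 74136)
1/(P(x(-7, -6), B(12)) + Y) = 1/((1/4)*0*(-12 + 0) + 74136) = 1/((1/4)*0*(-12) + 74136) = 1/(0 + 74136) = 1/74136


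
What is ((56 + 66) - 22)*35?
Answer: 3500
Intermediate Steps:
((56 + 66) - 22)*35 = (122 - 22)*35 = 100*35 = 3500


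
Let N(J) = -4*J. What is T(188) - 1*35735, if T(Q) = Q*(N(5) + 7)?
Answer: -38179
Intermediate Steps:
T(Q) = -13*Q (T(Q) = Q*(-4*5 + 7) = Q*(-20 + 7) = Q*(-13) = -13*Q)
T(188) - 1*35735 = -13*188 - 1*35735 = -2444 - 35735 = -38179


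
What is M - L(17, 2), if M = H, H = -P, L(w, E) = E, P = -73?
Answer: 71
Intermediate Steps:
H = 73 (H = -1*(-73) = 73)
M = 73
M - L(17, 2) = 73 - 1*2 = 73 - 2 = 71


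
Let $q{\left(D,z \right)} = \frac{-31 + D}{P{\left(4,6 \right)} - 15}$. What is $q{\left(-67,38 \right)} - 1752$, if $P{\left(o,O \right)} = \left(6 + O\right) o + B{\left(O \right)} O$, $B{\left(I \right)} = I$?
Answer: $- \frac{120986}{69} \approx -1753.4$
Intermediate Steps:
$P{\left(o,O \right)} = O^{2} + o \left(6 + O\right)$ ($P{\left(o,O \right)} = \left(6 + O\right) o + O O = o \left(6 + O\right) + O^{2} = O^{2} + o \left(6 + O\right)$)
$q{\left(D,z \right)} = - \frac{31}{69} + \frac{D}{69}$ ($q{\left(D,z \right)} = \frac{-31 + D}{\left(6^{2} + 6 \cdot 4 + 6 \cdot 4\right) - 15} = \frac{-31 + D}{\left(36 + 24 + 24\right) - 15} = \frac{-31 + D}{84 - 15} = \frac{-31 + D}{69} = \left(-31 + D\right) \frac{1}{69} = - \frac{31}{69} + \frac{D}{69}$)
$q{\left(-67,38 \right)} - 1752 = \left(- \frac{31}{69} + \frac{1}{69} \left(-67\right)\right) - 1752 = \left(- \frac{31}{69} - \frac{67}{69}\right) - 1752 = - \frac{98}{69} - 1752 = - \frac{120986}{69}$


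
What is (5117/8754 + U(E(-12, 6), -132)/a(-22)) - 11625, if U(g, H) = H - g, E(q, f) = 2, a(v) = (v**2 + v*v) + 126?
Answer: -55663379269/4788438 ≈ -11625.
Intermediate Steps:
a(v) = 126 + 2*v**2 (a(v) = (v**2 + v**2) + 126 = 2*v**2 + 126 = 126 + 2*v**2)
(5117/8754 + U(E(-12, 6), -132)/a(-22)) - 11625 = (5117/8754 + (-132 - 1*2)/(126 + 2*(-22)**2)) - 11625 = (5117*(1/8754) + (-132 - 2)/(126 + 2*484)) - 11625 = (5117/8754 - 134/(126 + 968)) - 11625 = (5117/8754 - 134/1094) - 11625 = (5117/8754 - 134*1/1094) - 11625 = (5117/8754 - 67/547) - 11625 = 2212481/4788438 - 11625 = -55663379269/4788438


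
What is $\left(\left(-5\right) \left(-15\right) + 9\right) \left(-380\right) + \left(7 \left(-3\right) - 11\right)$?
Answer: $-31952$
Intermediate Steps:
$\left(\left(-5\right) \left(-15\right) + 9\right) \left(-380\right) + \left(7 \left(-3\right) - 11\right) = \left(75 + 9\right) \left(-380\right) - 32 = 84 \left(-380\right) - 32 = -31920 - 32 = -31952$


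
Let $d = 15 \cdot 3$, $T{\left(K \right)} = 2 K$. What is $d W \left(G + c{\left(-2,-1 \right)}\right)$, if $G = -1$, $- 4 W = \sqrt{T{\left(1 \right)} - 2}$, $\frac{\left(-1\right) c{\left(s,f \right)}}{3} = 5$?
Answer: $0$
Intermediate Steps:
$c{\left(s,f \right)} = -15$ ($c{\left(s,f \right)} = \left(-3\right) 5 = -15$)
$d = 45$
$W = 0$ ($W = - \frac{\sqrt{2 \cdot 1 - 2}}{4} = - \frac{\sqrt{2 - 2}}{4} = - \frac{\sqrt{0}}{4} = \left(- \frac{1}{4}\right) 0 = 0$)
$d W \left(G + c{\left(-2,-1 \right)}\right) = 45 \cdot 0 \left(-1 - 15\right) = 45 \cdot 0 \left(-16\right) = 45 \cdot 0 = 0$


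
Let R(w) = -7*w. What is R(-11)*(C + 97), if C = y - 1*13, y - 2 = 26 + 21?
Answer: 10241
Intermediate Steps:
y = 49 (y = 2 + (26 + 21) = 2 + 47 = 49)
C = 36 (C = 49 - 1*13 = 49 - 13 = 36)
R(-11)*(C + 97) = (-7*(-11))*(36 + 97) = 77*133 = 10241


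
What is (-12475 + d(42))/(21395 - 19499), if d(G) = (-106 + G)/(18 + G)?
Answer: -187141/28440 ≈ -6.5802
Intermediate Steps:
d(G) = (-106 + G)/(18 + G)
(-12475 + d(42))/(21395 - 19499) = (-12475 + (-106 + 42)/(18 + 42))/(21395 - 19499) = (-12475 - 64/60)/1896 = (-12475 + (1/60)*(-64))*(1/1896) = (-12475 - 16/15)*(1/1896) = -187141/15*1/1896 = -187141/28440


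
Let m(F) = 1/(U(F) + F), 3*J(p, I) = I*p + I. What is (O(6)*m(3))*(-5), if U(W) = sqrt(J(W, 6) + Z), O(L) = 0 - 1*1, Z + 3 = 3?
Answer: 15 - 10*sqrt(2) ≈ 0.85786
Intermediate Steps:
Z = 0 (Z = -3 + 3 = 0)
J(p, I) = I/3 + I*p/3 (J(p, I) = (I*p + I)/3 = (I + I*p)/3 = I/3 + I*p/3)
O(L) = -1 (O(L) = 0 - 1 = -1)
U(W) = sqrt(2 + 2*W) (U(W) = sqrt((1/3)*6*(1 + W) + 0) = sqrt((2 + 2*W) + 0) = sqrt(2 + 2*W))
m(F) = 1/(F + sqrt(2 + 2*F)) (m(F) = 1/(sqrt(2 + 2*F) + F) = 1/(F + sqrt(2 + 2*F)))
(O(6)*m(3))*(-5) = -1/(3 + sqrt(2)*sqrt(1 + 3))*(-5) = -1/(3 + sqrt(2)*sqrt(4))*(-5) = -1/(3 + sqrt(2)*2)*(-5) = -1/(3 + 2*sqrt(2))*(-5) = 5/(3 + 2*sqrt(2))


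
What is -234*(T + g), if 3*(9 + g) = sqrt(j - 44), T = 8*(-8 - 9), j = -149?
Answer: 33930 - 78*I*sqrt(193) ≈ 33930.0 - 1083.6*I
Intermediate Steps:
T = -136 (T = 8*(-17) = -136)
g = -9 + I*sqrt(193)/3 (g = -9 + sqrt(-149 - 44)/3 = -9 + sqrt(-193)/3 = -9 + (I*sqrt(193))/3 = -9 + I*sqrt(193)/3 ≈ -9.0 + 4.6308*I)
-234*(T + g) = -234*(-136 + (-9 + I*sqrt(193)/3)) = -234*(-145 + I*sqrt(193)/3) = 33930 - 78*I*sqrt(193)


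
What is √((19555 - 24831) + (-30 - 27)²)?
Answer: I*√2027 ≈ 45.022*I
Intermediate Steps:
√((19555 - 24831) + (-30 - 27)²) = √(-5276 + (-57)²) = √(-5276 + 3249) = √(-2027) = I*√2027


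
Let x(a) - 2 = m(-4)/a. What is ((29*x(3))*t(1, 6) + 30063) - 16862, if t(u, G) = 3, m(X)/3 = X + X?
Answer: 12679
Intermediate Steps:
m(X) = 6*X (m(X) = 3*(X + X) = 3*(2*X) = 6*X)
x(a) = 2 - 24/a (x(a) = 2 + (6*(-4))/a = 2 - 24/a)
((29*x(3))*t(1, 6) + 30063) - 16862 = ((29*(2 - 24/3))*3 + 30063) - 16862 = ((29*(2 - 24*⅓))*3 + 30063) - 16862 = ((29*(2 - 8))*3 + 30063) - 16862 = ((29*(-6))*3 + 30063) - 16862 = (-174*3 + 30063) - 16862 = (-522 + 30063) - 16862 = 29541 - 16862 = 12679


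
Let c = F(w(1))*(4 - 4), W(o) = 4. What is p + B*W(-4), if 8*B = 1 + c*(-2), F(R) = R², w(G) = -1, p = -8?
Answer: -15/2 ≈ -7.5000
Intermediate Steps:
c = 0 (c = (-1)²*(4 - 4) = 1*0 = 0)
B = ⅛ (B = (1 + 0*(-2))/8 = (1 + 0)/8 = (⅛)*1 = ⅛ ≈ 0.12500)
p + B*W(-4) = -8 + (⅛)*4 = -8 + ½ = -15/2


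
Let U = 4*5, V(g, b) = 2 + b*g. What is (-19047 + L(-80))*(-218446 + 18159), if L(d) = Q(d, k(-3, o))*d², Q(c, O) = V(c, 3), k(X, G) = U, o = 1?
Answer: 308892024889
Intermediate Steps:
U = 20
k(X, G) = 20
Q(c, O) = 2 + 3*c
L(d) = d²*(2 + 3*d) (L(d) = (2 + 3*d)*d² = d²*(2 + 3*d))
(-19047 + L(-80))*(-218446 + 18159) = (-19047 + (-80)²*(2 + 3*(-80)))*(-218446 + 18159) = (-19047 + 6400*(2 - 240))*(-200287) = (-19047 + 6400*(-238))*(-200287) = (-19047 - 1523200)*(-200287) = -1542247*(-200287) = 308892024889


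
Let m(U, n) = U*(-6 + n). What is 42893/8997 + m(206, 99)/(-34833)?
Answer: 440575781/104464167 ≈ 4.2175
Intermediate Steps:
42893/8997 + m(206, 99)/(-34833) = 42893/8997 + (206*(-6 + 99))/(-34833) = 42893*(1/8997) + (206*93)*(-1/34833) = 42893/8997 + 19158*(-1/34833) = 42893/8997 - 6386/11611 = 440575781/104464167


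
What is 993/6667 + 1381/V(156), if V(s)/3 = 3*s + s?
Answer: 11066023/12480624 ≈ 0.88666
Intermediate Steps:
V(s) = 12*s (V(s) = 3*(3*s + s) = 3*(4*s) = 12*s)
993/6667 + 1381/V(156) = 993/6667 + 1381/((12*156)) = 993*(1/6667) + 1381/1872 = 993/6667 + 1381*(1/1872) = 993/6667 + 1381/1872 = 11066023/12480624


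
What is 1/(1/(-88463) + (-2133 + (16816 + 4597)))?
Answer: 88463/1705566639 ≈ 5.1867e-5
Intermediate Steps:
1/(1/(-88463) + (-2133 + (16816 + 4597))) = 1/(-1/88463 + (-2133 + 21413)) = 1/(-1/88463 + 19280) = 1/(1705566639/88463) = 88463/1705566639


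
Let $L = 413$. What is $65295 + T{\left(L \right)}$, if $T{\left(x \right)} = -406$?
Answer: $64889$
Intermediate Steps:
$65295 + T{\left(L \right)} = 65295 - 406 = 64889$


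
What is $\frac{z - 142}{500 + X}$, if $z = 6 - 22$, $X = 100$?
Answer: $- \frac{79}{300} \approx -0.26333$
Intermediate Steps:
$z = -16$ ($z = 6 - 22 = -16$)
$\frac{z - 142}{500 + X} = \frac{-16 - 142}{500 + 100} = - \frac{158}{600} = \left(-158\right) \frac{1}{600} = - \frac{79}{300}$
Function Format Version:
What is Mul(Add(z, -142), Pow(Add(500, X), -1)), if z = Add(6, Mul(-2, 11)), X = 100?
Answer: Rational(-79, 300) ≈ -0.26333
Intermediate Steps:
z = -16 (z = Add(6, -22) = -16)
Mul(Add(z, -142), Pow(Add(500, X), -1)) = Mul(Add(-16, -142), Pow(Add(500, 100), -1)) = Mul(-158, Pow(600, -1)) = Mul(-158, Rational(1, 600)) = Rational(-79, 300)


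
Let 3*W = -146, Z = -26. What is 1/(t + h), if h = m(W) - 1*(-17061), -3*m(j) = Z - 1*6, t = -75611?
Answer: -3/175618 ≈ -1.7083e-5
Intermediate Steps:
W = -146/3 (W = (⅓)*(-146) = -146/3 ≈ -48.667)
m(j) = 32/3 (m(j) = -(-26 - 1*6)/3 = -(-26 - 6)/3 = -⅓*(-32) = 32/3)
h = 51215/3 (h = 32/3 - 1*(-17061) = 32/3 + 17061 = 51215/3 ≈ 17072.)
1/(t + h) = 1/(-75611 + 51215/3) = 1/(-175618/3) = -3/175618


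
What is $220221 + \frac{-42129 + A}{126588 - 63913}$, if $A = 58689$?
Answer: $\frac{120020589}{545} \approx 2.2022 \cdot 10^{5}$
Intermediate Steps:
$220221 + \frac{-42129 + A}{126588 - 63913} = 220221 + \frac{-42129 + 58689}{126588 - 63913} = 220221 + \frac{16560}{62675} = 220221 + 16560 \cdot \frac{1}{62675} = 220221 + \frac{144}{545} = \frac{120020589}{545}$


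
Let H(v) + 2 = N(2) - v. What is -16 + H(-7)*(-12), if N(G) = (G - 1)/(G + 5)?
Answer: -544/7 ≈ -77.714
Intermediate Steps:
N(G) = (-1 + G)/(5 + G)
H(v) = -13/7 - v (H(v) = -2 + ((-1 + 2)/(5 + 2) - v) = -2 + (1/7 - v) = -2 + ((⅐)*1 - v) = -2 + (⅐ - v) = -13/7 - v)
-16 + H(-7)*(-12) = -16 + (-13/7 - 1*(-7))*(-12) = -16 + (-13/7 + 7)*(-12) = -16 + (36/7)*(-12) = -16 - 432/7 = -544/7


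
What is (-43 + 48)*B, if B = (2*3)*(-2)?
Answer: -60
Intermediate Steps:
B = -12 (B = 6*(-2) = -12)
(-43 + 48)*B = (-43 + 48)*(-12) = 5*(-12) = -60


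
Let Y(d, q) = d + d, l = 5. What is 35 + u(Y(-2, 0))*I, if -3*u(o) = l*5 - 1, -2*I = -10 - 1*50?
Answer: -205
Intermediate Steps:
Y(d, q) = 2*d
I = 30 (I = -(-10 - 1*50)/2 = -(-10 - 50)/2 = -½*(-60) = 30)
u(o) = -8 (u(o) = -(5*5 - 1)/3 = -(25 - 1)/3 = -⅓*24 = -8)
35 + u(Y(-2, 0))*I = 35 - 8*30 = 35 - 240 = -205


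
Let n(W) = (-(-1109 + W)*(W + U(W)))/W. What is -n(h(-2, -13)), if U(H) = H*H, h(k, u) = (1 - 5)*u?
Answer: -56021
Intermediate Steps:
h(k, u) = -4*u
U(H) = H²
n(W) = -(-1109 + W)*(W + W²)/W (n(W) = (-(-1109 + W)*(W + W²))/W = -(-1109 + W)*(W + W²)/W)
-n(h(-2, -13)) = -(1109 - (-4*(-13))² + 1108*(-4*(-13))) = -(1109 - 1*52² + 1108*52) = -(1109 - 1*2704 + 57616) = -(1109 - 2704 + 57616) = -1*56021 = -56021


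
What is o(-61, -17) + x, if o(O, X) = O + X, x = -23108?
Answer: -23186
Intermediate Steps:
o(-61, -17) + x = (-61 - 17) - 23108 = -78 - 23108 = -23186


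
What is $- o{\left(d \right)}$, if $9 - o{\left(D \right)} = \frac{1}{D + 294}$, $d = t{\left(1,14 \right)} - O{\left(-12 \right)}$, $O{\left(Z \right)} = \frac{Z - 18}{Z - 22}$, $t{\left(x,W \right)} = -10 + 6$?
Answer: $- \frac{44218}{4915} \approx -8.9965$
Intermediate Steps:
$t{\left(x,W \right)} = -4$
$O{\left(Z \right)} = \frac{-18 + Z}{-22 + Z}$
$d = - \frac{83}{17}$ ($d = -4 - \frac{-18 - 12}{-22 - 12} = -4 - \frac{1}{-34} \left(-30\right) = -4 - \left(- \frac{1}{34}\right) \left(-30\right) = -4 - \frac{15}{17} = - \frac{83}{17} \approx -4.8824$)
$o{\left(D \right)} = 9 - \frac{1}{294 + D}$ ($o{\left(D \right)} = 9 - \frac{1}{D + 294} = 9 - \frac{1}{294 + D}$)
$- o{\left(d \right)} = - \frac{2645 + 9 \left(- \frac{83}{17}\right)}{294 - \frac{83}{17}} = - \frac{2645 - \frac{747}{17}}{\frac{4915}{17}} = - \frac{17 \cdot 44218}{4915 \cdot 17} = \left(-1\right) \frac{44218}{4915} = - \frac{44218}{4915}$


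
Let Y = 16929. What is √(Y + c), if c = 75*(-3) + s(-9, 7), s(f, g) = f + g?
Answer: √16702 ≈ 129.24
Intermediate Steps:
c = -227 (c = 75*(-3) + (-9 + 7) = -225 - 2 = -227)
√(Y + c) = √(16929 - 227) = √16702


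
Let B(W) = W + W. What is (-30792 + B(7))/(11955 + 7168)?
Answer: -30778/19123 ≈ -1.6095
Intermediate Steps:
B(W) = 2*W
(-30792 + B(7))/(11955 + 7168) = (-30792 + 2*7)/(11955 + 7168) = (-30792 + 14)/19123 = -30778*1/19123 = -30778/19123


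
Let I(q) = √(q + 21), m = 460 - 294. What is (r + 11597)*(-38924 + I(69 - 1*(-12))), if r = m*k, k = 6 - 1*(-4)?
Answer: -516015468 + 13257*√102 ≈ -5.1588e+8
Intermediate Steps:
m = 166
k = 10 (k = 6 + 4 = 10)
I(q) = √(21 + q)
r = 1660 (r = 166*10 = 1660)
(r + 11597)*(-38924 + I(69 - 1*(-12))) = (1660 + 11597)*(-38924 + √(21 + (69 - 1*(-12)))) = 13257*(-38924 + √(21 + (69 + 12))) = 13257*(-38924 + √(21 + 81)) = 13257*(-38924 + √102) = -516015468 + 13257*√102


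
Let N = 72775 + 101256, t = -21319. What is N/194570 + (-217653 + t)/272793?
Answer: 977656543/53077334010 ≈ 0.018419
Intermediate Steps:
N = 174031
N/194570 + (-217653 + t)/272793 = 174031/194570 + (-217653 - 21319)/272793 = 174031*(1/194570) - 238972*1/272793 = 174031/194570 - 238972/272793 = 977656543/53077334010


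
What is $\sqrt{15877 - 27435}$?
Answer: $i \sqrt{11558} \approx 107.51 i$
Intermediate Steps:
$\sqrt{15877 - 27435} = \sqrt{-11558} = i \sqrt{11558}$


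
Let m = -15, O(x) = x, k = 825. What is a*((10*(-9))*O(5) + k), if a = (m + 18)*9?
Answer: 10125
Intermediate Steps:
a = 27 (a = (-15 + 18)*9 = 3*9 = 27)
a*((10*(-9))*O(5) + k) = 27*((10*(-9))*5 + 825) = 27*(-90*5 + 825) = 27*(-450 + 825) = 27*375 = 10125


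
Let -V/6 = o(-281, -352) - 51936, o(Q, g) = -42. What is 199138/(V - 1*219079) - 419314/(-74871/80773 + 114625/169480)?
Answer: 106524886096817578526/63663125914499 ≈ 1.6733e+6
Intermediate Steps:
V = 311868 (V = -6*(-42 - 51936) = -6*(-51978) = 311868)
199138/(V - 1*219079) - 419314/(-74871/80773 + 114625/169480) = 199138/(311868 - 1*219079) - 419314/(-74871/80773 + 114625/169480) = 199138/(311868 - 219079) - 419314/(-74871*1/80773 + 114625*(1/169480)) = 199138/92789 - 419314/(-74871/80773 + 22925/33896) = 199138*(1/92789) - 419314/(-686106391/2737881608) = 199138/92789 - 419314*(-2737881608/686106391) = 199138/92789 + 1148032088576912/686106391 = 106524886096817578526/63663125914499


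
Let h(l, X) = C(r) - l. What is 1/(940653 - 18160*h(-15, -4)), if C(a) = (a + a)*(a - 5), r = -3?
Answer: -1/203427 ≈ -4.9158e-6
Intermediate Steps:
C(a) = 2*a*(-5 + a) (C(a) = (2*a)*(-5 + a) = 2*a*(-5 + a))
h(l, X) = 48 - l (h(l, X) = 2*(-3)*(-5 - 3) - l = 2*(-3)*(-8) - l = 48 - l)
1/(940653 - 18160*h(-15, -4)) = 1/(940653 - 18160*(48 - 1*(-15))) = 1/(940653 - 18160*(48 + 15)) = 1/(940653 - 18160*63) = 1/(940653 - 1144080) = 1/(-203427) = -1/203427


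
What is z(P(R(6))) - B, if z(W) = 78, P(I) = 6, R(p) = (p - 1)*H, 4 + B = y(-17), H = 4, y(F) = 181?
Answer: -99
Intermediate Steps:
B = 177 (B = -4 + 181 = 177)
R(p) = -4 + 4*p (R(p) = (p - 1)*4 = (-1 + p)*4 = -4 + 4*p)
z(P(R(6))) - B = 78 - 1*177 = 78 - 177 = -99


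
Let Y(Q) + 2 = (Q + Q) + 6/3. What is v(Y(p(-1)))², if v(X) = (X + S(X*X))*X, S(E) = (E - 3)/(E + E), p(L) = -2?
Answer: 13225/64 ≈ 206.64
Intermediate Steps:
S(E) = (-3 + E)/(2*E) (S(E) = (-3 + E)/((2*E)) = (-3 + E)*(1/(2*E)) = (-3 + E)/(2*E))
Y(Q) = 2*Q (Y(Q) = -2 + ((Q + Q) + 6/3) = -2 + (2*Q + 6*(⅓)) = -2 + (2*Q + 2) = -2 + (2 + 2*Q) = 2*Q)
v(X) = X*(X + (-3 + X²)/(2*X²)) (v(X) = (X + (-3 + X*X)/(2*((X*X))))*X = (X + (-3 + X²)/(2*(X²)))*X = (X + (-3 + X²)/(2*X²))*X = X*(X + (-3 + X²)/(2*X²)))
v(Y(p(-1)))² = ((2*(-2))² + (2*(-2))/2 - 3/(2*(2*(-2))))² = ((-4)² + (½)*(-4) - 3/2/(-4))² = (16 - 2 - 3/2*(-¼))² = (16 - 2 + 3/8)² = (115/8)² = 13225/64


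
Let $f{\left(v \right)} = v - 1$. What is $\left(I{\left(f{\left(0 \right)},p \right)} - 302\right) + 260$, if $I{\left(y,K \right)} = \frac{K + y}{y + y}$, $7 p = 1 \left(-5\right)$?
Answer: $- \frac{288}{7} \approx -41.143$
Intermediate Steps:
$f{\left(v \right)} = -1 + v$
$p = - \frac{5}{7}$ ($p = \frac{1 \left(-5\right)}{7} = \frac{1}{7} \left(-5\right) = - \frac{5}{7} \approx -0.71429$)
$I{\left(y,K \right)} = \frac{K + y}{2 y}$
$\left(I{\left(f{\left(0 \right)},p \right)} - 302\right) + 260 = \left(\frac{- \frac{5}{7} + \left(-1 + 0\right)}{2 \left(-1 + 0\right)} - 302\right) + 260 = \left(\frac{- \frac{5}{7} - 1}{2 \left(-1\right)} - 302\right) + 260 = \left(\frac{1}{2} \left(-1\right) \left(- \frac{12}{7}\right) - 302\right) + 260 = \left(\frac{6}{7} - 302\right) + 260 = - \frac{2108}{7} + 260 = - \frac{288}{7}$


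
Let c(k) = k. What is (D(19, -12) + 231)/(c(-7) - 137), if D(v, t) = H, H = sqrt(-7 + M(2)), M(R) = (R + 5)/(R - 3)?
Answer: -77/48 - I*sqrt(14)/144 ≈ -1.6042 - 0.025984*I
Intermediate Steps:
M(R) = (5 + R)/(-3 + R)
H = I*sqrt(14) (H = sqrt(-7 + (5 + 2)/(-3 + 2)) = sqrt(-7 + 7/(-1)) = sqrt(-7 - 1*7) = sqrt(-7 - 7) = sqrt(-14) = I*sqrt(14) ≈ 3.7417*I)
D(v, t) = I*sqrt(14)
(D(19, -12) + 231)/(c(-7) - 137) = (I*sqrt(14) + 231)/(-7 - 137) = (231 + I*sqrt(14))/(-144) = (231 + I*sqrt(14))*(-1/144) = -77/48 - I*sqrt(14)/144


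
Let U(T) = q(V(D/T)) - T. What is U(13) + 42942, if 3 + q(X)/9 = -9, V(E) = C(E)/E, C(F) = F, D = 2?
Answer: 42821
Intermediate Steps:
V(E) = 1 (V(E) = E/E = 1)
q(X) = -108 (q(X) = -27 + 9*(-9) = -27 - 81 = -108)
U(T) = -108 - T
U(13) + 42942 = (-108 - 1*13) + 42942 = (-108 - 13) + 42942 = -121 + 42942 = 42821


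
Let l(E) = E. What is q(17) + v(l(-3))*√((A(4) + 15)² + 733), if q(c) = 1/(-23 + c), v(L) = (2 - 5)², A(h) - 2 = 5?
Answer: -⅙ + 9*√1217 ≈ 313.80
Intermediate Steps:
A(h) = 7 (A(h) = 2 + 5 = 7)
v(L) = 9 (v(L) = (-3)² = 9)
q(17) + v(l(-3))*√((A(4) + 15)² + 733) = 1/(-23 + 17) + 9*√((7 + 15)² + 733) = 1/(-6) + 9*√(22² + 733) = -⅙ + 9*√(484 + 733) = -⅙ + 9*√1217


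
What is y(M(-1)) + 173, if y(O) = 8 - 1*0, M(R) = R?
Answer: 181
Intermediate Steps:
y(O) = 8 (y(O) = 8 + 0 = 8)
y(M(-1)) + 173 = 8 + 173 = 181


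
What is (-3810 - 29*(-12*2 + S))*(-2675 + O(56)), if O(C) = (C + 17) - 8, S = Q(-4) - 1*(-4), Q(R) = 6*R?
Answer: 6613740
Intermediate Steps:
S = -20 (S = 6*(-4) - 1*(-4) = -24 + 4 = -20)
O(C) = 9 + C (O(C) = (17 + C) - 8 = 9 + C)
(-3810 - 29*(-12*2 + S))*(-2675 + O(56)) = (-3810 - 29*(-12*2 - 20))*(-2675 + (9 + 56)) = (-3810 - 29*(-24 - 20))*(-2675 + 65) = (-3810 - 29*(-44))*(-2610) = (-3810 + 1276)*(-2610) = -2534*(-2610) = 6613740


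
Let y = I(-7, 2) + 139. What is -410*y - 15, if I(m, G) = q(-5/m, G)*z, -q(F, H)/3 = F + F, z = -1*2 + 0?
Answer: -423635/7 ≈ -60519.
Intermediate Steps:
z = -2 (z = -2 + 0 = -2)
q(F, H) = -6*F (q(F, H) = -3*(F + F) = -6*F)
I(m, G) = -60/m (I(m, G) = -(-30)/m*(-2) = (30/m)*(-2) = -60/m)
y = 1033/7 (y = -60/(-7) + 139 = -60*(-1/7) + 139 = 60/7 + 139 = 1033/7 ≈ 147.57)
-410*y - 15 = -410*1033/7 - 15 = -423530/7 - 15 = -423635/7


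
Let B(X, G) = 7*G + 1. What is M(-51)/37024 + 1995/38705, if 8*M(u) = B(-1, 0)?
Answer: 118188349/2292822272 ≈ 0.051547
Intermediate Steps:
B(X, G) = 1 + 7*G
M(u) = ⅛ (M(u) = (1 + 7*0)/8 = (1 + 0)/8 = (⅛)*1 = ⅛)
M(-51)/37024 + 1995/38705 = (⅛)/37024 + 1995/38705 = (⅛)*(1/37024) + 1995*(1/38705) = 1/296192 + 399/7741 = 118188349/2292822272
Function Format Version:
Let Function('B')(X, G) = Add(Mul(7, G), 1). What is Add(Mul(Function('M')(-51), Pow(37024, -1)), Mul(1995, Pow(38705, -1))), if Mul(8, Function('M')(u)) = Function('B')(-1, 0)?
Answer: Rational(118188349, 2292822272) ≈ 0.051547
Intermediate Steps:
Function('B')(X, G) = Add(1, Mul(7, G))
Function('M')(u) = Rational(1, 8) (Function('M')(u) = Mul(Rational(1, 8), Add(1, Mul(7, 0))) = Mul(Rational(1, 8), Add(1, 0)) = Mul(Rational(1, 8), 1) = Rational(1, 8))
Add(Mul(Function('M')(-51), Pow(37024, -1)), Mul(1995, Pow(38705, -1))) = Add(Mul(Rational(1, 8), Pow(37024, -1)), Mul(1995, Pow(38705, -1))) = Add(Mul(Rational(1, 8), Rational(1, 37024)), Mul(1995, Rational(1, 38705))) = Add(Rational(1, 296192), Rational(399, 7741)) = Rational(118188349, 2292822272)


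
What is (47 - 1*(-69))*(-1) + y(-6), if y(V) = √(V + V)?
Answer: -116 + 2*I*√3 ≈ -116.0 + 3.4641*I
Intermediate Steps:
y(V) = √2*√V (y(V) = √(2*V) = √2*√V)
(47 - 1*(-69))*(-1) + y(-6) = (47 - 1*(-69))*(-1) + √2*√(-6) = (47 + 69)*(-1) + √2*(I*√6) = 116*(-1) + 2*I*√3 = -116 + 2*I*√3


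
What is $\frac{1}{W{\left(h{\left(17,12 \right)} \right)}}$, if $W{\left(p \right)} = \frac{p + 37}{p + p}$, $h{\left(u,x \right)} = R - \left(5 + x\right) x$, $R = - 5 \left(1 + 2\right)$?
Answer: $\frac{219}{91} \approx 2.4066$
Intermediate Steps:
$R = -15$ ($R = \left(-5\right) 3 = -15$)
$h{\left(u,x \right)} = -15 - x \left(5 + x\right)$ ($h{\left(u,x \right)} = -15 - \left(5 + x\right) x = -15 - x \left(5 + x\right)$)
$W{\left(p \right)} = \frac{37 + p}{2 p}$
$\frac{1}{W{\left(h{\left(17,12 \right)} \right)}} = \frac{1}{\frac{1}{2} \frac{1}{-15 - 12^{2} - 60} \left(37 - 219\right)} = \frac{1}{\frac{1}{2} \frac{1}{-15 - 144 - 60} \left(37 - 219\right)} = \frac{1}{\frac{1}{2} \frac{1}{-219} \left(37 - 219\right)} = \frac{1}{\frac{1}{2} \left(- \frac{1}{219}\right) \left(-182\right)} = \frac{1}{\frac{91}{219}} = \frac{219}{91}$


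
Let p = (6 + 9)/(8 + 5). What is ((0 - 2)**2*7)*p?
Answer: 420/13 ≈ 32.308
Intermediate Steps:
p = 15/13 ≈ 1.1538
((0 - 2)**2*7)*p = ((0 - 2)**2*7)*(15/13) = ((-2)**2*7)*(15/13) = (4*7)*(15/13) = 28*(15/13) = 420/13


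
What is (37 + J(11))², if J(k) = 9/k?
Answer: 173056/121 ≈ 1430.2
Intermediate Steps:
(37 + J(11))² = (37 + 9/11)² = (416/11)² = 173056/121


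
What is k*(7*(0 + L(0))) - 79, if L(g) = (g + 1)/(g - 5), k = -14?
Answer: -297/5 ≈ -59.400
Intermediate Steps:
L(g) = (1 + g)/(-5 + g)
k*(7*(0 + L(0))) - 79 = -98*(0 + (1 + 0)/(-5 + 0)) - 79 = -98*(0 + 1/(-5)) - 79 = -98*(0 - ⅕*1) - 79 = -98*(0 - ⅕) - 79 = -98*(-1)/5 - 79 = -14*(-7/5) - 79 = 98/5 - 79 = -297/5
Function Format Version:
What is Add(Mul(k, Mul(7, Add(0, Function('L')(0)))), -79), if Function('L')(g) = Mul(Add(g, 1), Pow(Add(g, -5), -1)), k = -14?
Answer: Rational(-297, 5) ≈ -59.400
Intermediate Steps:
Function('L')(g) = Mul(Pow(Add(-5, g), -1), Add(1, g)) (Function('L')(g) = Mul(Add(1, g), Pow(Add(-5, g), -1)) = Mul(Pow(Add(-5, g), -1), Add(1, g)))
Add(Mul(k, Mul(7, Add(0, Function('L')(0)))), -79) = Add(Mul(-14, Mul(7, Add(0, Mul(Pow(Add(-5, 0), -1), Add(1, 0))))), -79) = Add(Mul(-14, Mul(7, Add(0, Mul(Pow(-5, -1), 1)))), -79) = Add(Mul(-14, Mul(7, Add(0, Mul(Rational(-1, 5), 1)))), -79) = Add(Mul(-14, Mul(7, Add(0, Rational(-1, 5)))), -79) = Add(Mul(-14, Mul(7, Rational(-1, 5))), -79) = Add(Mul(-14, Rational(-7, 5)), -79) = Add(Rational(98, 5), -79) = Rational(-297, 5)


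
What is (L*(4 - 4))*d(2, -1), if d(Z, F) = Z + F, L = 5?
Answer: 0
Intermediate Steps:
d(Z, F) = F + Z
(L*(4 - 4))*d(2, -1) = (5*(4 - 4))*(-1 + 2) = (5*0)*1 = 0*1 = 0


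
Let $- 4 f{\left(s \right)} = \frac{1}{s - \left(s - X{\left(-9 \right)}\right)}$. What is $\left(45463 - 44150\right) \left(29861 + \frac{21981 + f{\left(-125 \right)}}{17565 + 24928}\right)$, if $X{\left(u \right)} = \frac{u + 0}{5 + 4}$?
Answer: $\frac{6664291445721}{169972} \approx 3.9208 \cdot 10^{7}$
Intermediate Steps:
$X{\left(u \right)} = \frac{u}{9}$
$f{\left(s \right)} = \frac{1}{4}$ ($f{\left(s \right)} = - \frac{1}{4 \left(s - \left(1 + s\right)\right)} = - \frac{1}{4 \left(-1\right)} = \left(- \frac{1}{4}\right) \left(-1\right) = \frac{1}{4}$)
$\left(45463 - 44150\right) \left(29861 + \frac{21981 + f{\left(-125 \right)}}{17565 + 24928}\right) = \left(45463 - 44150\right) \left(29861 + \frac{21981 + \frac{1}{4}}{17565 + 24928}\right) = 1313 \left(29861 + \frac{87925}{4 \cdot 42493}\right) = 1313 \left(29861 + \frac{87925}{4} \cdot \frac{1}{42493}\right) = 1313 \left(29861 + \frac{87925}{169972}\right) = 1313 \cdot \frac{5075621817}{169972} = \frac{6664291445721}{169972}$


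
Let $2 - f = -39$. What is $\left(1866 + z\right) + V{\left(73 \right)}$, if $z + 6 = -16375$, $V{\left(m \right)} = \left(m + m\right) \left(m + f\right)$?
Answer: $2129$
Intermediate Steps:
$f = 41$ ($f = 2 - -39 = 2 + 39 = 41$)
$V{\left(m \right)} = 2 m \left(41 + m\right)$ ($V{\left(m \right)} = \left(m + m\right) \left(m + 41\right) = 2 m \left(41 + m\right)$)
$z = -16381$ ($z = -6 - 16375 = -16381$)
$\left(1866 + z\right) + V{\left(73 \right)} = \left(1866 - 16381\right) + 2 \cdot 73 \left(41 + 73\right) = -14515 + 2 \cdot 73 \cdot 114 = -14515 + 16644 = 2129$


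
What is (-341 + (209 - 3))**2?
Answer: 18225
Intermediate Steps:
(-341 + (209 - 3))**2 = (-341 + 206)**2 = (-135)**2 = 18225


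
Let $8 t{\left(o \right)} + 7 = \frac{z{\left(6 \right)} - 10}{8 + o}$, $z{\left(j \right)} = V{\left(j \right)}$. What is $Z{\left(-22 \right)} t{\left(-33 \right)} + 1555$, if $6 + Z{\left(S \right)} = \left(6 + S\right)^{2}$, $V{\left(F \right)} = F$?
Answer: $\frac{5365}{4} \approx 1341.3$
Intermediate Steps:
$z{\left(j \right)} = j$
$Z{\left(S \right)} = -6 + \left(6 + S\right)^{2}$
$t{\left(o \right)} = - \frac{7}{8} - \frac{1}{2 \left(8 + o\right)}$ ($t{\left(o \right)} = - \frac{7}{8} + \frac{\left(6 - 10\right) \frac{1}{8 + o}}{8} = - \frac{7}{8} + \frac{\left(-4\right) \frac{1}{8 + o}}{8} = - \frac{7}{8} - \frac{1}{2 \left(8 + o\right)}$)
$Z{\left(-22 \right)} t{\left(-33 \right)} + 1555 = \left(-6 + \left(6 - 22\right)^{2}\right) \frac{-60 - -231}{8 \left(8 - 33\right)} + 1555 = \left(-6 + \left(-16\right)^{2}\right) \frac{-60 + 231}{8 \left(-25\right)} + 1555 = \left(-6 + 256\right) \frac{1}{8} \left(- \frac{1}{25}\right) 171 + 1555 = 250 \left(- \frac{171}{200}\right) + 1555 = - \frac{855}{4} + 1555 = \frac{5365}{4}$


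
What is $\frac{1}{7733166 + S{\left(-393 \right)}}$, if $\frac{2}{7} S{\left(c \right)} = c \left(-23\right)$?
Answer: $\frac{2}{15529605} \approx 1.2879 \cdot 10^{-7}$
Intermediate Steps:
$S{\left(c \right)} = - \frac{161 c}{2}$ ($S{\left(c \right)} = \frac{7 c \left(-23\right)}{2} = \frac{7 \left(- 23 c\right)}{2} = - \frac{161 c}{2}$)
$\frac{1}{7733166 + S{\left(-393 \right)}} = \frac{1}{7733166 - - \frac{63273}{2}} = \frac{1}{7733166 + \frac{63273}{2}} = \frac{1}{\frac{15529605}{2}} = \frac{2}{15529605}$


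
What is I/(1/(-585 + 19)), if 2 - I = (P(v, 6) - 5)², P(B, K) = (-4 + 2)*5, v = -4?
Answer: 126218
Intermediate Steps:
P(B, K) = -10 (P(B, K) = -2*5 = -10)
I = -223 (I = 2 - (-10 - 5)² = 2 - 1*(-15)² = 2 - 1*225 = 2 - 225 = -223)
I/(1/(-585 + 19)) = -223/(1/(-585 + 19)) = -223/(1/(-566)) = -223/(-1/566) = -223*(-566) = 126218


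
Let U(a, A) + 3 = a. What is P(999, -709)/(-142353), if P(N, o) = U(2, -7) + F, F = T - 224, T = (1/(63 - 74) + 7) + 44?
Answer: 1915/1565883 ≈ 0.0012230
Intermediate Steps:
T = 560/11 (T = (1/(-11) + 7) + 44 = (-1/11 + 7) + 44 = 76/11 + 44 = 560/11 ≈ 50.909)
U(a, A) = -3 + a
F = -1904/11 (F = 560/11 - 224 = -1904/11 ≈ -173.09)
P(N, o) = -1915/11 (P(N, o) = (-3 + 2) - 1904/11 = -1 - 1904/11 = -1915/11)
P(999, -709)/(-142353) = -1915/11/(-142353) = -1915/11*(-1/142353) = 1915/1565883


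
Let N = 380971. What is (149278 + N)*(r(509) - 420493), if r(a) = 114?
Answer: -222905544371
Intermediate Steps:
(149278 + N)*(r(509) - 420493) = (149278 + 380971)*(114 - 420493) = 530249*(-420379) = -222905544371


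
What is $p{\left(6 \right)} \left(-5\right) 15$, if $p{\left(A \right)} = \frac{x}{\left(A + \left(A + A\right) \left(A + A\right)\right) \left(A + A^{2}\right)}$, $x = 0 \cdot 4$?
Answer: $0$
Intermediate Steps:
$x = 0$
$p{\left(A \right)} = 0$ ($p{\left(A \right)} = \frac{0}{\left(A + \left(A + A\right) \left(A + A\right)\right) \left(A + A^{2}\right)} = \frac{0}{\left(A + 2 A 2 A\right) \left(A + A^{2}\right)} = \frac{0}{\left(A + 4 A^{2}\right) \left(A + A^{2}\right)} = \frac{0}{\left(A + A^{2}\right) \left(A + 4 A^{2}\right)} = 0 \frac{1}{\left(A + A^{2}\right) \left(A + 4 A^{2}\right)} = 0$)
$p{\left(6 \right)} \left(-5\right) 15 = 0 \left(-5\right) 15 = 0 \cdot 15 = 0$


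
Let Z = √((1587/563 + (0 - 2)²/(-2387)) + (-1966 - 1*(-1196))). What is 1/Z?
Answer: -I*√1385544607540093/1031002453 ≈ -0.036104*I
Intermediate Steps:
Z = I*√1385544607540093/1343881 (Z = √((1587*(1/563) + (-2)²*(-1/2387)) + (-1966 + 1196)) = √((1587/563 + 4*(-1/2387)) - 770) = √((1587/563 - 4/2387) - 770) = √(3785917/1343881 - 770) = √(-1031002453/1343881) = I*√1385544607540093/1343881 ≈ 27.698*I)
1/Z = 1/(I*√1385544607540093/1343881) = -I*√1385544607540093/1031002453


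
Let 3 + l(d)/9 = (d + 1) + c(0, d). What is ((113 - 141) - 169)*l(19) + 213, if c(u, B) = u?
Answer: -29928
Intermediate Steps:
l(d) = -18 + 9*d (l(d) = -27 + 9*((d + 1) + 0) = -27 + 9*((1 + d) + 0) = -27 + 9*(1 + d) = -27 + (9 + 9*d) = -18 + 9*d)
((113 - 141) - 169)*l(19) + 213 = ((113 - 141) - 169)*(-18 + 9*19) + 213 = (-28 - 169)*(-18 + 171) + 213 = -197*153 + 213 = -30141 + 213 = -29928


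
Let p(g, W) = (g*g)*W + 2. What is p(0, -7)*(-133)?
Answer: -266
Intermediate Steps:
p(g, W) = 2 + W*g**2 (p(g, W) = g**2*W + 2 = W*g**2 + 2 = 2 + W*g**2)
p(0, -7)*(-133) = (2 - 7*0**2)*(-133) = (2 - 7*0)*(-133) = (2 + 0)*(-133) = 2*(-133) = -266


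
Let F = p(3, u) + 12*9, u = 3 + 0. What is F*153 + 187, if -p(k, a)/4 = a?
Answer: 14875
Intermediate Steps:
u = 3
p(k, a) = -4*a
F = 96 (F = -4*3 + 12*9 = -12 + 108 = 96)
F*153 + 187 = 96*153 + 187 = 14688 + 187 = 14875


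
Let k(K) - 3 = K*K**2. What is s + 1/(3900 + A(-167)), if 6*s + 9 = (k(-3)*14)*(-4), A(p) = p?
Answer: 1661187/7466 ≈ 222.50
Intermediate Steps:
k(K) = 3 + K**3 (k(K) = 3 + K*K**2 = 3 + K**3)
s = 445/2 (s = -3/2 + (((3 + (-3)**3)*14)*(-4))/6 = -3/2 + (((3 - 27)*14)*(-4))/6 = -3/2 + (-24*14*(-4))/6 = -3/2 + (-336*(-4))/6 = -3/2 + (1/6)*1344 = -3/2 + 224 = 445/2 ≈ 222.50)
s + 1/(3900 + A(-167)) = 445/2 + 1/(3900 - 167) = 445/2 + 1/3733 = 1661187/7466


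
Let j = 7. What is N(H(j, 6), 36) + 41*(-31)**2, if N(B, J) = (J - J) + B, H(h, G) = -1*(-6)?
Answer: 39407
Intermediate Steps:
H(h, G) = 6
N(B, J) = B (N(B, J) = 0 + B = B)
N(H(j, 6), 36) + 41*(-31)**2 = 6 + 41*(-31)**2 = 6 + 41*961 = 6 + 39401 = 39407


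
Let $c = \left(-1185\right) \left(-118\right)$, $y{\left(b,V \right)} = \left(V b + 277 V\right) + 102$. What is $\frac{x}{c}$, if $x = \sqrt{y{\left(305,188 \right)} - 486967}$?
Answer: $\frac{i \sqrt{377449}}{139830} \approx 0.0043937 i$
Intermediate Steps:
$y{\left(b,V \right)} = 102 + 277 V + V b$ ($y{\left(b,V \right)} = \left(277 V + V b\right) + 102 = 102 + 277 V + V b$)
$x = i \sqrt{377449}$ ($x = \sqrt{\left(102 + 277 \cdot 188 + 188 \cdot 305\right) - 486967} = \sqrt{\left(102 + 52076 + 57340\right) - 486967} = \sqrt{109518 - 486967} = \sqrt{-377449} = i \sqrt{377449} \approx 614.37 i$)
$c = 139830$
$\frac{x}{c} = \frac{i \sqrt{377449}}{139830}$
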